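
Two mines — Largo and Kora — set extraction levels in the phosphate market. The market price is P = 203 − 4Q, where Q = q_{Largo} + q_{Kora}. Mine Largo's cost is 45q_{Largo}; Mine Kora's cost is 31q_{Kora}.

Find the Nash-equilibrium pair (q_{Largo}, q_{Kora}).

12, 15.5

Mine Largo's profit: π = q_{Largo}(203 − 4(q_{Largo} + q_{Kora})) − 45q_{Largo}.
∂π/∂q_{Largo} = 158 − 8q_{Largo} − 4q_{Kora} = 0, so q_{Largo} = 19.75 − 0.5q_{Kora}.
By the same steps for Kora: q_{Kora} = 21.5 − 0.5q_{Largo}.
Substituting the second reaction function into the first: q_{Largo} = 19.75 − 0.5(21.5 − 0.5q_{Largo}), which gives 0.75q_{Largo} = 9 ⇒ q_{Largo} = 12.
Then q_{Kora} = 21.5 − 0.5·12 = 15.5.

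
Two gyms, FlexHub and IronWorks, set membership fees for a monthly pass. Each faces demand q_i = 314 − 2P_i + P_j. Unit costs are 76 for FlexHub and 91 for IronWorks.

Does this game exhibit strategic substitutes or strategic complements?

FlexHub's profit: π = (P_{FlexHub} − 76)(314 − 2P_{FlexHub} + P_{IronWorks}).
∂π/∂P_{FlexHub} = 466 − 4P_{FlexHub} + P_{IronWorks} = 0 ⇒ P_{FlexHub} = 116.5 + 0.25P_{IronWorks}.
The best-response slope dP_{FlexHub}/dP_{IronWorks} = 0.25 > 0: the reaction function is upward-sloping, so the choices are strategic complements.

strategic complements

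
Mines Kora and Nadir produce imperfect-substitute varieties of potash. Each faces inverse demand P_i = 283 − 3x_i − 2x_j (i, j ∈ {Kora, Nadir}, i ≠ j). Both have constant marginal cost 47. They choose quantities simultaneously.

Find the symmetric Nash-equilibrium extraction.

Mine Kora's profit: π = x_{Kora}(283 − 3x_{Kora} − 2x_{Nadir}) − 47x_{Kora}.
∂π/∂x_{Kora} = 236 − 6x_{Kora} − 2x_{Nadir} = 0 ⇒ x_{Kora} = 118/3 − (1/3)x_{Nadir}.
The game is symmetric, so in equilibrium x_{Nadir} = x_{Kora}: the reaction function gives (4/3)x_{Kora} = 118/3, hence x_{Kora} = 29.5.

29.5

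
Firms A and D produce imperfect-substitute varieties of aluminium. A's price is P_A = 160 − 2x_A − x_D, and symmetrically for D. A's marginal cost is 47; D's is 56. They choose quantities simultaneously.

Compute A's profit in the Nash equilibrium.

Firm A's profit: π = x_A(160 − 2x_A − x_D) − 47x_A.
∂π/∂x_A = 113 − 4x_A − x_D = 0 ⇒ x_A = 28.25 − 0.25x_D.
Similarly x_D = 26 − 0.25x_A.
Solving the two reaction functions simultaneously: (1 − (−0.25)(−0.25))x_A = 28.25 − 0.25·26, so 0.9375x_A = 21.75 and x_A = 23.2.
Then x_D = 26 − 0.25·23.2 = 20.2.
P_A = 160 − 2·23.2 − 20.2 = 93.4.
Profit = (93.4 − 47)·23.2 = 1076.48.

1076.48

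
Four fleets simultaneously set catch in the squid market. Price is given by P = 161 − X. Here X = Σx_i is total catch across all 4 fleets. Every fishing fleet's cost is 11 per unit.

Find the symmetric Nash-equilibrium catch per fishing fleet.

30

A representative fishing fleet's profit is π_i = x_i(161 − X) − 11x_i, with X = x_i + Σ_{j≠i} x_j.
First-order condition: 150 − 2x_i − Σ_{j≠i} x_j = 0.
With identical fishing fleets, set every x_j = x: then 150 − 2x − 3x = 0, i.e. x = 150/5 = 30.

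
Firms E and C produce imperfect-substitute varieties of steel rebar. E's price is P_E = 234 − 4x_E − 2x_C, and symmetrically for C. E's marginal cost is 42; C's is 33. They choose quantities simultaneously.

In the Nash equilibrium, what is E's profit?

Firm E's profit: π = x_E(234 − 4x_E − 2x_C) − 42x_E.
∂π/∂x_E = 192 − 8x_E − 2x_C = 0 ⇒ x_E = 24 − 0.25x_C.
Similarly x_C = 25.125 − 0.25x_E.
Plugging x_C into E's best response: x_E = 24 − 0.25(25.125 − 0.25x_E) ⇒ 0.9375x_E = 567/32, so x_E = 18.9.
Then x_C = 25.125 − 0.25·18.9 = 20.4.
P_E = 234 − 4·18.9 − 2·20.4 = 117.6.
Profit = (117.6 − 42)·18.9 = 1428.84.

1428.84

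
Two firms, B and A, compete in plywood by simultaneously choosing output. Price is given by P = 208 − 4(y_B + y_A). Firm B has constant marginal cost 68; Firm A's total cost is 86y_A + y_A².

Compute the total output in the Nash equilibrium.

20.75

Firm B's profit: π = y_B(208 − 4(y_B + y_A)) − 68y_B.
∂π/∂y_B = 140 − 8y_B − 4y_A = 0, so y_B = 17.5 − 0.5y_A.
For A: ∂π/∂y_A = 122 − 10y_A − 4y_B = 0 ⇒ y_A = 12.2 − 0.4y_B.
Solving the two reaction functions simultaneously: (1 − (−0.5)(−0.4))y_B = 17.5 − 0.5·12.2, so 0.8y_B = 11.4 and y_B = 14.25.
Then y_A = 12.2 − 0.4·14.25 = 6.5.
Total output: 14.25 + 6.5 = 20.75.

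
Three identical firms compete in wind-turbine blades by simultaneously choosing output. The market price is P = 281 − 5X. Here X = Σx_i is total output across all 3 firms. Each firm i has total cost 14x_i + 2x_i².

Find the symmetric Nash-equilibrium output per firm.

11.125

A representative firm's profit is π_i = x_i(281 − 5X) − 14x_i − 2x_i², with X = x_i + Σ_{j≠i} x_j.
First-order condition: 267 − 14x_i − 5Σ_{j≠i} x_j = 0.
In a symmetric equilibrium every firm chooses the same x, so Σ_{j≠i} x_j = 2x. The condition becomes 267 − 24x = 0, giving x = 267/24 = 11.125.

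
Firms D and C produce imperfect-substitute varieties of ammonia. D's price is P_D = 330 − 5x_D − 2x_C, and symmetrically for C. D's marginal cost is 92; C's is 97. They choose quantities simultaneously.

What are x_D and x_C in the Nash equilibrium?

19.9375, 19.3125

Firm D's profit: π = x_D(330 − 5x_D − 2x_C) − 92x_D.
∂π/∂x_D = 238 − 10x_D − 2x_C = 0 ⇒ x_D = 23.8 − 0.2x_C.
Similarly x_C = 23.3 − 0.2x_D.
Plugging x_C into D's best response: x_D = 23.8 − 0.2(23.3 − 0.2x_D) ⇒ 0.96x_D = 19.14, so x_D = 19.9375.
Then x_C = 23.3 − 0.2·19.9375 = 19.3125.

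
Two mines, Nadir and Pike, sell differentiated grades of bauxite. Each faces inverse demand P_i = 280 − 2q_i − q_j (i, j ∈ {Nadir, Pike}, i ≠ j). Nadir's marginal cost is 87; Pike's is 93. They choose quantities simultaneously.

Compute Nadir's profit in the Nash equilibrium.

Mine Nadir's profit: π = q_{Nadir}(280 − 2q_{Nadir} − q_{Pike}) − 87q_{Nadir}.
∂π/∂q_{Nadir} = 193 − 4q_{Nadir} − q_{Pike} = 0 ⇒ q_{Nadir} = 48.25 − 0.25q_{Pike}.
Similarly q_{Pike} = 46.75 − 0.25q_{Nadir}.
Substituting the second reaction function into the first: q_{Nadir} = 48.25 − 0.25(46.75 − 0.25q_{Nadir}), which gives 0.9375q_{Nadir} = 36.5625 ⇒ q_{Nadir} = 39.
Then q_{Pike} = 46.75 − 0.25·39 = 37.
P_{Nadir} = 280 − 2·39 − 37 = 165.
Profit = (165 − 87)·39 = 3042.

3042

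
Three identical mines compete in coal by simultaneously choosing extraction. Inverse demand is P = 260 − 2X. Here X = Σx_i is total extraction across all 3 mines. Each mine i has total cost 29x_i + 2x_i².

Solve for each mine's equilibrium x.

A representative mine's profit is π_i = x_i(260 − 2X) − 29x_i − 2x_i², with X = x_i + Σ_{j≠i} x_j.
First-order condition: 231 − 8x_i − 2Σ_{j≠i} x_j = 0.
Imposing symmetry (x_j = x for all j) turns Σ_{j≠i} x_j into 2x, so 231 = 12x and x = 19.25.

19.25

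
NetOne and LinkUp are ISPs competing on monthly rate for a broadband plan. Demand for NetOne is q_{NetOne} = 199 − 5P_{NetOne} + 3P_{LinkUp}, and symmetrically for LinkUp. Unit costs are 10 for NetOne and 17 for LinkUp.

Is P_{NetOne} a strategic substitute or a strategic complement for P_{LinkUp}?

strategic complements

NetOne's profit: π = (P_{NetOne} − 10)(199 − 5P_{NetOne} + 3P_{LinkUp}).
∂π/∂P_{NetOne} = 249 − 10P_{NetOne} + 3P_{LinkUp} = 0 ⇒ P_{NetOne} = 24.9 + 0.3P_{LinkUp}.
The best-response slope dP_{NetOne}/dP_{LinkUp} = 0.3 > 0: the reaction function is upward-sloping, so the choices are strategic complements.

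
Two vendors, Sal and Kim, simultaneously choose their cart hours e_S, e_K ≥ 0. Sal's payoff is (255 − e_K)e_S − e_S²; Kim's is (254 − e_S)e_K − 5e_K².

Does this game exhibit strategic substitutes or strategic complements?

Expanding Sal's payoff: 255e_S − e_Ke_S − e_S².
∂π/∂e_S = 255 − e_K − 2e_S = 0, so e_S = 127.5 − 0.5e_K.
The best-response slope de_S/de_K = −0.5 < 0: the reaction function is downward-sloping, so the choices are strategic substitutes.

strategic substitutes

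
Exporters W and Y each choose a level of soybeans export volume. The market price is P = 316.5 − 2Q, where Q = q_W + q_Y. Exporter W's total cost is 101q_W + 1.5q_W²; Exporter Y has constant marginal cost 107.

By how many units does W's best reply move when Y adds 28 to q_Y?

-8

Exporter W's profit: π = q_W(316.5 − 2(q_W + q_Y)) − 101q_W − 1.5q_W².
∂π/∂q_W = 215.5 − 7q_W − 2q_Y = 0, so q_W = 431/14 − (2/7)q_Y.
The reaction-function slope is −2/7, so a 28-unit rise in q_Y moves q_W by −2/7 × 28 = −8. W's best response falls — the actions are strategic substitutes.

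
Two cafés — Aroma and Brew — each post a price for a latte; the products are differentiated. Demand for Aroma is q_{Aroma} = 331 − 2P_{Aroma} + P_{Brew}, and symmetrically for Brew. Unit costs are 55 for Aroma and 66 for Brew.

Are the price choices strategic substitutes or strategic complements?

Aroma's profit: π = (P_{Aroma} − 55)(331 − 2P_{Aroma} + P_{Brew}).
∂π/∂P_{Aroma} = 441 − 4P_{Aroma} + P_{Brew} = 0 ⇒ P_{Aroma} = 110.25 + 0.25P_{Brew}.
The best-response slope dP_{Aroma}/dP_{Brew} = 0.25 > 0: the reaction function is upward-sloping, so the choices are strategic complements.

strategic complements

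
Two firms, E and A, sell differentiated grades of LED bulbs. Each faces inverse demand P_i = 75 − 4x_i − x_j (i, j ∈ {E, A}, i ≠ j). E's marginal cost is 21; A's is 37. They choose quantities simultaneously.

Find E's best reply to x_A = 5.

Firm E's profit: π = x_E(75 − 4x_E − x_A) − 21x_E.
∂π/∂x_E = 54 − 8x_E − x_A = 0 ⇒ x_E = 6.75 − 0.125x_A.
At x_A = 5: x_E = 6.75 − 0.125·5 = 6.125.

6.125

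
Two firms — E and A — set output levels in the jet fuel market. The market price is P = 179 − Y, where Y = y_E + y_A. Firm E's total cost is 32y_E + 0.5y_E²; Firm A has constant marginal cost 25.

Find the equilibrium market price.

88

Firm E's profit: π = y_E(179 − (y_E + y_A)) − 32y_E − 0.5y_E².
∂π/∂y_E = 147 − 3y_E − y_A = 0, so y_E = 49 − (1/3)y_A.
For A: ∂π/∂y_A = 154 − 2y_A − y_E = 0 ⇒ y_A = 77 − 0.5y_E.
Solving the two reaction functions simultaneously: (1 − (−1/3)(−0.5))y_E = 49 − (1/3)·77, so (5/6)y_E = 70/3 and y_E = 28.
Then y_A = 77 − 0.5·28 = 63.
Equilibrium price: P = 179 − 91 = 88.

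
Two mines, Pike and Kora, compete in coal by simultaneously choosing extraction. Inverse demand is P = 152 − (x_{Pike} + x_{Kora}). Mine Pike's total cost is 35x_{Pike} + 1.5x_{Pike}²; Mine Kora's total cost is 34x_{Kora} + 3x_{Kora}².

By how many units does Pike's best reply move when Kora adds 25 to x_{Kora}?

-5

Mine Pike's profit: π = x_{Pike}(152 − (x_{Pike} + x_{Kora})) − 35x_{Pike} − 1.5x_{Pike}².
∂π/∂x_{Pike} = 117 − 5x_{Pike} − x_{Kora} = 0, so x_{Pike} = 23.4 − 0.2x_{Kora}.
The reaction-function slope is −0.2, so a 25-unit rise in x_{Kora} moves x_{Pike} by −0.2 × 25 = −5. Pike's best response falls — the actions are strategic substitutes.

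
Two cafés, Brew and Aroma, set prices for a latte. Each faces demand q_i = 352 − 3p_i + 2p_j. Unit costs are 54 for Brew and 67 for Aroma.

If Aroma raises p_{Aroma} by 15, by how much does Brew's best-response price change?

Brew's profit: π = (p_{Brew} − 54)(352 − 3p_{Brew} + 2p_{Aroma}).
∂π/∂p_{Brew} = 514 − 6p_{Brew} + 2p_{Aroma} = 0 ⇒ p_{Brew} = 257/3 + (1/3)p_{Aroma}.
The reaction-function slope is 1/3, so a 15-unit rise in p_{Aroma} moves p_{Brew} by 1/3 × 15 = 5. Brew's best response rises — the actions are strategic complements.

5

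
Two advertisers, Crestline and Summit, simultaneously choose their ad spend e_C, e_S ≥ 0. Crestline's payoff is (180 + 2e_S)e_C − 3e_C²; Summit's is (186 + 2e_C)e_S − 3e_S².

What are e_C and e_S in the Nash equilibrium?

Expanding Crestline's payoff: 180e_C + 2e_Se_C − 3e_C².
∂π/∂e_C = 180 + 2e_S − 6e_C = 0, so e_C = 30 + (1/3)e_S.
Likewise for Summit: e_S = 31 + (1/3)e_C.
Plugging e_S into Crestline's best response: e_C = 30 + (1/3)(31 + (1/3)e_C) ⇒ (8/9)e_C = 121/3, so e_C = 45.375.
Then e_S = 31 + (1/3)·45.375 = 46.125.

45.375, 46.125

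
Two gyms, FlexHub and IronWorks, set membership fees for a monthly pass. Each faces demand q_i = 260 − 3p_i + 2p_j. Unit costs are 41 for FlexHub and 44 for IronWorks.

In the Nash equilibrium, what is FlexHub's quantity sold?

FlexHub's profit: π = (p_{FlexHub} − 41)(260 − 3p_{FlexHub} + 2p_{IronWorks}).
∂π/∂p_{FlexHub} = 383 − 6p_{FlexHub} + 2p_{IronWorks} = 0 ⇒ p_{FlexHub} = 383/6 + (1/3)p_{IronWorks}.
Similarly p_{IronWorks} = 196/3 + (1/3)p_{FlexHub}.
Solving the two reaction functions simultaneously: (1 − (1/3)(1/3))p_{FlexHub} = 383/6 + (1/3)·(196/3), so (8/9)p_{FlexHub} = 1541/18 and p_{FlexHub} = 96.3125.
Then p_{IronWorks} = 196/3 + (1/3)·96.3125 = 97.4375.
q_{FlexHub} = 260 − 3·96.3125 + 2·97.4375 = 165.9375.

165.9375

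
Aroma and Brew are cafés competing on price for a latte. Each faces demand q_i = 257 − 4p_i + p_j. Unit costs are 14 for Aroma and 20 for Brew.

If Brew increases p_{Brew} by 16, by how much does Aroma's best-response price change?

2

Aroma's profit: π = (p_{Aroma} − 14)(257 − 4p_{Aroma} + p_{Brew}).
∂π/∂p_{Aroma} = 313 − 8p_{Aroma} + p_{Brew} = 0 ⇒ p_{Aroma} = 39.125 + 0.125p_{Brew}.
The reaction-function slope is 0.125, so a 16-unit rise in p_{Brew} moves p_{Aroma} by 0.125 × 16 = 2. Aroma's best response rises — the actions are strategic complements.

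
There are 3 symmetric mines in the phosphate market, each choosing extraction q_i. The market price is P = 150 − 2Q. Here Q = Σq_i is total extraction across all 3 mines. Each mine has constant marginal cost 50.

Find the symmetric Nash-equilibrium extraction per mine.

12.5

A representative mine's profit is π_i = q_i(150 − 2Q) − 50q_i, with Q = q_i + Σ_{j≠i} q_j.
First-order condition: 100 − 4q_i − 2Σ_{j≠i} q_j = 0.
In a symmetric equilibrium every mine chooses the same q, so Σ_{j≠i} q_j = 2q. The condition becomes 100 − 8q = 0, giving q = 100/8 = 12.5.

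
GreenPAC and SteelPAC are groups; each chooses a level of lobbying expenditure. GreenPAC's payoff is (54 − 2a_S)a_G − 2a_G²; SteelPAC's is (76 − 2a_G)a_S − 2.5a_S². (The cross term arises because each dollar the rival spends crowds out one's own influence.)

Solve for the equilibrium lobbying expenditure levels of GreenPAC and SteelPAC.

Expanding GreenPAC's payoff: 54a_G − 2a_Sa_G − 2a_G².
∂π/∂a_G = 54 − 2a_S − 4a_G = 0, so a_G = 13.5 − 0.5a_S.
Likewise for SteelPAC: a_S = 15.2 − 0.4a_G.
Solving the two reaction functions simultaneously: (1 − (−0.5)(−0.4))a_G = 13.5 − 0.5·15.2, so 0.8a_G = 5.9 and a_G = 7.375.
Then a_S = 15.2 − 0.4·7.375 = 12.25.

7.375, 12.25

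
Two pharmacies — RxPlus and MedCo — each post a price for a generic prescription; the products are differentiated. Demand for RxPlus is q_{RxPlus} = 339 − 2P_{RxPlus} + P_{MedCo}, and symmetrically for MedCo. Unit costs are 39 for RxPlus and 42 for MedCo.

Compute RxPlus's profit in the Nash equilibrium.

RxPlus's profit: π = (P_{RxPlus} − 39)(339 − 2P_{RxPlus} + P_{MedCo}).
∂π/∂P_{RxPlus} = 417 − 4P_{RxPlus} + P_{MedCo} = 0 ⇒ P_{RxPlus} = 104.25 + 0.25P_{MedCo}.
Similarly P_{MedCo} = 105.75 + 0.25P_{RxPlus}.
Plugging P_{MedCo} into RxPlus's best response: P_{RxPlus} = 104.25 + 0.25(105.75 + 0.25P_{RxPlus}) ⇒ 0.9375P_{RxPlus} = 130.6875, so P_{RxPlus} = 139.4.
Then P_{MedCo} = 105.75 + 0.25·139.4 = 140.6.
q_{RxPlus} = 339 − 2·139.4 + 140.6 = 200.8.
Profit = (139.4 − 39)·200.8 = 20160.32.

20160.32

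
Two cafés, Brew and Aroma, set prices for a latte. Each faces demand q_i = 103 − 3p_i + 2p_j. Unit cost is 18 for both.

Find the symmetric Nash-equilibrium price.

Brew's profit: π = (p_{Brew} − 18)(103 − 3p_{Brew} + 2p_{Aroma}).
∂π/∂p_{Brew} = 157 − 6p_{Brew} + 2p_{Aroma} = 0 ⇒ p_{Brew} = 157/6 + (1/3)p_{Aroma}.
By symmetry p_{Aroma} = p_{Brew}; substituting into the reaction function, (2/3)p_{Brew} = 157/6 and p_{Brew} = 39.25.

39.25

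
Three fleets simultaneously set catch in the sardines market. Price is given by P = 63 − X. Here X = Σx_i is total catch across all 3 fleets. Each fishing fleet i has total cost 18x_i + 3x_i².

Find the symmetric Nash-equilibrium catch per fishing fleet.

4.5

A representative fishing fleet's profit is π_i = x_i(63 − X) − 18x_i − 3x_i², with X = x_i + Σ_{j≠i} x_j.
First-order condition: 45 − 8x_i − Σ_{j≠i} x_j = 0.
With identical fishing fleets, set every x_j = x: then 45 − 8x − 2x = 0, i.e. x = 45/10 = 4.5.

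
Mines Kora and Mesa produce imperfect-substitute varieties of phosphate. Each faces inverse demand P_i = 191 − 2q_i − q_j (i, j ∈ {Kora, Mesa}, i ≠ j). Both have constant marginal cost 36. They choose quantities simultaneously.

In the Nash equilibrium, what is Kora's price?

Mine Kora's profit: π = q_{Kora}(191 − 2q_{Kora} − q_{Mesa}) − 36q_{Kora}.
∂π/∂q_{Kora} = 155 − 4q_{Kora} − q_{Mesa} = 0 ⇒ q_{Kora} = 38.75 − 0.25q_{Mesa}.
By symmetry q_{Mesa} = q_{Kora}; substituting into the reaction function, 1.25q_{Kora} = 38.75 and q_{Kora} = 31.
P_{Kora} = 191 − 2·31 − 31 = 98.

98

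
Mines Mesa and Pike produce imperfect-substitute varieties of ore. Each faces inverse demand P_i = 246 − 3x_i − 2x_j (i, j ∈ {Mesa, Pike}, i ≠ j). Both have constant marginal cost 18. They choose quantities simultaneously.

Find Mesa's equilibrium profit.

Mine Mesa's profit: π = x_{Mesa}(246 − 3x_{Mesa} − 2x_{Pike}) − 18x_{Mesa}.
∂π/∂x_{Mesa} = 228 − 6x_{Mesa} − 2x_{Pike} = 0 ⇒ x_{Mesa} = 38 − (1/3)x_{Pike}.
The game is symmetric, so in equilibrium x_{Pike} = x_{Mesa}: the reaction function gives (4/3)x_{Mesa} = 38, hence x_{Mesa} = 28.5.
P_{Mesa} = 246 − 3·28.5 − 2·28.5 = 103.5.
Profit = (103.5 − 18)·28.5 = 2436.75.

2436.75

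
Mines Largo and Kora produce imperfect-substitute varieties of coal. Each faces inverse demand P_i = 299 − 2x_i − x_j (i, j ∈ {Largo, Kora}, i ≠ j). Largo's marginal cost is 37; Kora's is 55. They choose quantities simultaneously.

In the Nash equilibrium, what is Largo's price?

Mine Largo's profit: π = x_{Largo}(299 − 2x_{Largo} − x_{Kora}) − 37x_{Largo}.
∂π/∂x_{Largo} = 262 − 4x_{Largo} − x_{Kora} = 0 ⇒ x_{Largo} = 65.5 − 0.25x_{Kora}.
Similarly x_{Kora} = 61 − 0.25x_{Largo}.
Substituting the second reaction function into the first: x_{Largo} = 65.5 − 0.25(61 − 0.25x_{Largo}), which gives 0.9375x_{Largo} = 50.25 ⇒ x_{Largo} = 53.6.
Then x_{Kora} = 61 − 0.25·53.6 = 47.6.
P_{Largo} = 299 − 2·53.6 − 47.6 = 144.2.

144.2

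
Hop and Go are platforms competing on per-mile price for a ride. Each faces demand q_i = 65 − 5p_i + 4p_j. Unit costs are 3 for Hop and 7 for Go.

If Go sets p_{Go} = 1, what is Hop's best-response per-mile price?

Hop's profit: π = (p_{Hop} − 3)(65 − 5p_{Hop} + 4p_{Go}).
∂π/∂p_{Hop} = 80 − 10p_{Hop} + 4p_{Go} = 0 ⇒ p_{Hop} = 8 + 0.4p_{Go}.
At p_{Go} = 1: p_{Hop} = 8 + 0.4·1 = 8.4.

8.4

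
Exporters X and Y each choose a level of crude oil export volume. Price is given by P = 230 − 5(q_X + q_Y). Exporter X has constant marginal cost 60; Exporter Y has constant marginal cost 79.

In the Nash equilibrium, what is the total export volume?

Exporter X's profit: π = q_X(230 − 5(q_X + q_Y)) − 60q_X.
∂π/∂q_X = 170 − 10q_X − 5q_Y = 0, so q_X = 17 − 0.5q_Y.
By the same steps for Y: q_Y = 15.1 − 0.5q_X.
Substituting the second reaction function into the first: q_X = 17 − 0.5(15.1 − 0.5q_X), which gives 0.75q_X = 9.45 ⇒ q_X = 12.6.
Then q_Y = 15.1 − 0.5·12.6 = 8.8.
Total export volume: 12.6 + 8.8 = 21.4.

21.4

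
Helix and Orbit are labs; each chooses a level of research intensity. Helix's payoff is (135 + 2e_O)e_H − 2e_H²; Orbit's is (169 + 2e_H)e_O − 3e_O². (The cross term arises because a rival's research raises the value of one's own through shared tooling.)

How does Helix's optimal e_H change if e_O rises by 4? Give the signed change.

Expanding Helix's payoff: 135e_H + 2e_Oe_H − 2e_H².
∂π/∂e_H = 135 + 2e_O − 4e_H = 0, so e_H = 33.75 + 0.5e_O.
The reaction-function slope is 0.5, so a 4-unit rise in e_O moves e_H by 0.5 × 4 = 2. Helix's best response rises — the actions are strategic complements.

2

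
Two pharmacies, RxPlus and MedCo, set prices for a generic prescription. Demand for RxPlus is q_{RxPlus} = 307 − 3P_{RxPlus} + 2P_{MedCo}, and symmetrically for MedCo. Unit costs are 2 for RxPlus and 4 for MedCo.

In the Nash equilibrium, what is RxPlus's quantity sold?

RxPlus's profit: π = (P_{RxPlus} − 2)(307 − 3P_{RxPlus} + 2P_{MedCo}).
∂π/∂P_{RxPlus} = 313 − 6P_{RxPlus} + 2P_{MedCo} = 0 ⇒ P_{RxPlus} = 313/6 + (1/3)P_{MedCo}.
Similarly P_{MedCo} = 319/6 + (1/3)P_{RxPlus}.
Substituting the second reaction function into the first: P_{RxPlus} = 313/6 + (1/3)(319/6 + (1/3)P_{RxPlus}), which gives (8/9)P_{RxPlus} = 629/9 ⇒ P_{RxPlus} = 78.625.
Then P_{MedCo} = 319/6 + (1/3)·78.625 = 79.375.
q_{RxPlus} = 307 − 3·78.625 + 2·79.375 = 229.875.

229.875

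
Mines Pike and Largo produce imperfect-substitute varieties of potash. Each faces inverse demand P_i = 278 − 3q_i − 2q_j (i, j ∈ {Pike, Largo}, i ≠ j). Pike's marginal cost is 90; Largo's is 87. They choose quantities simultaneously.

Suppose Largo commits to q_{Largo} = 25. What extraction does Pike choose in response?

Mine Pike's profit: π = q_{Pike}(278 − 3q_{Pike} − 2q_{Largo}) − 90q_{Pike}.
∂π/∂q_{Pike} = 188 − 6q_{Pike} − 2q_{Largo} = 0 ⇒ q_{Pike} = 94/3 − (1/3)q_{Largo}.
At q_{Largo} = 25: q_{Pike} = 94/3 − (1/3)·25 = 23.

23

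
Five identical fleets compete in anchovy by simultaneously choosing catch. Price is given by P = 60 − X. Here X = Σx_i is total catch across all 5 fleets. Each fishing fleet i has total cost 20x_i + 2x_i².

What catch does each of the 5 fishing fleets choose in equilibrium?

4

A representative fishing fleet's profit is π_i = x_i(60 − X) − 20x_i − 2x_i², with X = x_i + Σ_{j≠i} x_j.
First-order condition: 40 − 6x_i − Σ_{j≠i} x_j = 0.
In a symmetric equilibrium every fishing fleet chooses the same x, so Σ_{j≠i} x_j = 4x. The condition becomes 40 − 10x = 0, giving x = 40/10 = 4.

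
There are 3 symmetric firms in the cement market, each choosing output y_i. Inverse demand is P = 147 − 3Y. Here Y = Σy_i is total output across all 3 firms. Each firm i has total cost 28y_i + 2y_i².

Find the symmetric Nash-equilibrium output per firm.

7.4375

A representative firm's profit is π_i = y_i(147 − 3Y) − 28y_i − 2y_i², with Y = y_i + Σ_{j≠i} y_j.
First-order condition: 119 − 10y_i − 3Σ_{j≠i} y_j = 0.
With identical firms, set every y_j = y: then 119 − 10y − 6y = 0, i.e. y = 119/16 = 7.4375.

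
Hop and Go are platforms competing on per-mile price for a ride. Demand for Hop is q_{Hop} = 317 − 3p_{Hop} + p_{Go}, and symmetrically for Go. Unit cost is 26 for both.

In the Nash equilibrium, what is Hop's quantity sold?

Hop's profit: π = (p_{Hop} − 26)(317 − 3p_{Hop} + p_{Go}).
∂π/∂p_{Hop} = 395 − 6p_{Hop} + p_{Go} = 0 ⇒ p_{Hop} = 395/6 + (1/6)p_{Go}.
By symmetry p_{Go} = p_{Hop}; substituting into the reaction function, (5/6)p_{Hop} = 395/6 and p_{Hop} = 79.
q_{Hop} = 317 − 3·79 + 79 = 159.

159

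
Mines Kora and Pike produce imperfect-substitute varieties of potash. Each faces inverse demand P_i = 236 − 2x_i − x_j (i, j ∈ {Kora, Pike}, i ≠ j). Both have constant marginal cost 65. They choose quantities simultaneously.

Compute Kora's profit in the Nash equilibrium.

2339.28

Mine Kora's profit: π = x_{Kora}(236 − 2x_{Kora} − x_{Pike}) − 65x_{Kora}.
∂π/∂x_{Kora} = 171 − 4x_{Kora} − x_{Pike} = 0 ⇒ x_{Kora} = 42.75 − 0.25x_{Pike}.
Setting x_{Kora} = x_{Pike} in the reaction function: x_{Kora} = 42.75 − 0.25x_{Kora}, so x_{Kora} = 42.75 / 1.25 = 34.2.
P_{Kora} = 236 − 2·34.2 − 34.2 = 133.4.
Profit = (133.4 − 65)·34.2 = 2339.28.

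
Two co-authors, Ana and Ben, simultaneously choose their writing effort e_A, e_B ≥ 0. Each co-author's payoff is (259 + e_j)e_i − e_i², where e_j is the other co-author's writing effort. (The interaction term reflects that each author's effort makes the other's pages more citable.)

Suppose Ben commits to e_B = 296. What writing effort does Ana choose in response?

277.5

Ana's payoff is (259 + e_B)e_A − e_A².
∂π/∂e_A = 259 + e_B − 2e_A = 0, so e_A = 129.5 + 0.5e_B.
At e_B = 296: e_A = 129.5 + 0.5·296 = 277.5.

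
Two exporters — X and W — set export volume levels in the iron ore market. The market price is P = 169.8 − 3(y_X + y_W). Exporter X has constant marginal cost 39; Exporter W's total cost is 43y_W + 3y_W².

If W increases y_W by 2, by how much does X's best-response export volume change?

-1

Exporter X's profit: π = y_X(169.8 − 3(y_X + y_W)) − 39y_X.
∂π/∂y_X = 130.8 − 6y_X − 3y_W = 0, so y_X = 21.8 − 0.5y_W.
The reaction-function slope is −0.5, so a 2-unit rise in y_W moves y_X by −0.5 × 2 = −1. X's best response falls — the actions are strategic substitutes.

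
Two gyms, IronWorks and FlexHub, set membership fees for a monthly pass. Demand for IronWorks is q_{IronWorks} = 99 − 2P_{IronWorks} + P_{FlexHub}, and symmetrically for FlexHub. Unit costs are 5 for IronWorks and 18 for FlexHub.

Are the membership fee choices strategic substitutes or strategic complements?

strategic complements

IronWorks's profit: π = (P_{IronWorks} − 5)(99 − 2P_{IronWorks} + P_{FlexHub}).
∂π/∂P_{IronWorks} = 109 − 4P_{IronWorks} + P_{FlexHub} = 0 ⇒ P_{IronWorks} = 27.25 + 0.25P_{FlexHub}.
The best-response slope dP_{IronWorks}/dP_{FlexHub} = 0.25 > 0: the reaction function is upward-sloping, so the choices are strategic complements.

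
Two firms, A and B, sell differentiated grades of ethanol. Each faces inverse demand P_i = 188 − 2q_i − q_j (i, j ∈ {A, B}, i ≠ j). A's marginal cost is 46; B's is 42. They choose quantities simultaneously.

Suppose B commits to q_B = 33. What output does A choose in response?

Firm A's profit: π = q_A(188 − 2q_A − q_B) − 46q_A.
∂π/∂q_A = 142 − 4q_A − q_B = 0 ⇒ q_A = 35.5 − 0.25q_B.
At q_B = 33: q_A = 35.5 − 0.25·33 = 27.25.

27.25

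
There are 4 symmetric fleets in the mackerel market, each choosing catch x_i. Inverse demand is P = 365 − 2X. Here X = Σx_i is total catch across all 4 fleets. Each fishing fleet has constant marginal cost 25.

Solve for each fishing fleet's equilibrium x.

34

A representative fishing fleet's profit is π_i = x_i(365 − 2X) − 25x_i, with X = x_i + Σ_{j≠i} x_j.
First-order condition: 340 − 4x_i − 2Σ_{j≠i} x_j = 0.
Imposing symmetry (x_j = x for all j) turns Σ_{j≠i} x_j into 3x, so 340 = 10x and x = 34.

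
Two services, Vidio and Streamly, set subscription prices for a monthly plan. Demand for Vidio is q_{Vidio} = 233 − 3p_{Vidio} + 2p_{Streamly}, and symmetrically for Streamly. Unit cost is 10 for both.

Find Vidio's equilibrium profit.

Vidio's profit: π = (p_{Vidio} − 10)(233 − 3p_{Vidio} + 2p_{Streamly}).
∂π/∂p_{Vidio} = 263 − 6p_{Vidio} + 2p_{Streamly} = 0 ⇒ p_{Vidio} = 263/6 + (1/3)p_{Streamly}.
Setting p_{Vidio} = p_{Streamly} in the reaction function: p_{Vidio} = 263/6 + (1/3)p_{Vidio}, so p_{Vidio} = (263/6) / (2/3) = 65.75.
q_{Vidio} = 233 − 3·65.75 + 2·65.75 = 167.25.
Profit = (65.75 − 10)·167.25 = 9324.1875.

9324.1875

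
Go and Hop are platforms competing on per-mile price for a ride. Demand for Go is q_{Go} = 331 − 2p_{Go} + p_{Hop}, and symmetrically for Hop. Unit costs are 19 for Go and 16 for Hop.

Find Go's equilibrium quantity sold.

Go's profit: π = (p_{Go} − 19)(331 − 2p_{Go} + p_{Hop}).
∂π/∂p_{Go} = 369 − 4p_{Go} + p_{Hop} = 0 ⇒ p_{Go} = 92.25 + 0.25p_{Hop}.
Similarly p_{Hop} = 90.75 + 0.25p_{Go}.
Solving the two reaction functions simultaneously: (1 − (0.25)(0.25))p_{Go} = 92.25 + 0.25·90.75, so 0.9375p_{Go} = 114.9375 and p_{Go} = 122.6.
Then p_{Hop} = 90.75 + 0.25·122.6 = 121.4.
q_{Go} = 331 − 2·122.6 + 121.4 = 207.2.

207.2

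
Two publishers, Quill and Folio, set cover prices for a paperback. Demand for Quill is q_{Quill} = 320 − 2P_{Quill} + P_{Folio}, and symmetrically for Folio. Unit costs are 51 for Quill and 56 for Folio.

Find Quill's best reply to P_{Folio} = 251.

168.25

Quill's profit: π = (P_{Quill} − 51)(320 − 2P_{Quill} + P_{Folio}).
∂π/∂P_{Quill} = 422 − 4P_{Quill} + P_{Folio} = 0 ⇒ P_{Quill} = 105.5 + 0.25P_{Folio}.
At P_{Folio} = 251: P_{Quill} = 105.5 + 0.25·251 = 168.25.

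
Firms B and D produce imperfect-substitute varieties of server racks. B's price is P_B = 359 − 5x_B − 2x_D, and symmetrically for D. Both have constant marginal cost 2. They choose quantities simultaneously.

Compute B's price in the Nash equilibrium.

150.75

Firm B's profit: π = x_B(359 − 5x_B − 2x_D) − 2x_B.
∂π/∂x_B = 357 − 10x_B − 2x_D = 0 ⇒ x_B = 35.7 − 0.2x_D.
The game is symmetric, so in equilibrium x_D = x_B: the reaction function gives 1.2x_B = 35.7, hence x_B = 29.75.
P_B = 359 − 5·29.75 − 2·29.75 = 150.75.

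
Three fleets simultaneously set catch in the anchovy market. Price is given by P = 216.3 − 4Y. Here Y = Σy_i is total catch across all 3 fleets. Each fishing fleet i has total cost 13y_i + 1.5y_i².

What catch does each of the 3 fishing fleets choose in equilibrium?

10.7

A representative fishing fleet's profit is π_i = y_i(216.3 − 4Y) − 13y_i − 1.5y_i², with Y = y_i + Σ_{j≠i} y_j.
First-order condition: 203.3 − 11y_i − 4Σ_{j≠i} y_j = 0.
With identical fishing fleets, set every y_j = y: then 203.3 − 11y − 8y = 0, i.e. y = 203.3/19 = 10.7.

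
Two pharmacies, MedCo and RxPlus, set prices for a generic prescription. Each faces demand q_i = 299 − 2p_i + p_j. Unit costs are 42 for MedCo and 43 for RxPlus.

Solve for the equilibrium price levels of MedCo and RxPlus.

MedCo's profit: π = (p_{MedCo} − 42)(299 − 2p_{MedCo} + p_{RxPlus}).
∂π/∂p_{MedCo} = 383 − 4p_{MedCo} + p_{RxPlus} = 0 ⇒ p_{MedCo} = 95.75 + 0.25p_{RxPlus}.
Similarly p_{RxPlus} = 96.25 + 0.25p_{MedCo}.
Substituting the second reaction function into the first: p_{MedCo} = 95.75 + 0.25(96.25 + 0.25p_{MedCo}), which gives 0.9375p_{MedCo} = 119.8125 ⇒ p_{MedCo} = 127.8.
Then p_{RxPlus} = 96.25 + 0.25·127.8 = 128.2.

127.8, 128.2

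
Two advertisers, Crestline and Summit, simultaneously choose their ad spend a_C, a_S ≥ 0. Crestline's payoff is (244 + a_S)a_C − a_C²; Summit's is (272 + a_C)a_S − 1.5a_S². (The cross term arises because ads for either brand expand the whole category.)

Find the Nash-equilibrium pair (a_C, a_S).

200.8, 157.6

Expanding Crestline's payoff: 244a_C + a_Sa_C − a_C².
∂π/∂a_C = 244 + a_S − 2a_C = 0, so a_C = 122 + 0.5a_S.
Likewise for Summit: a_S = 272/3 + (1/3)a_C.
Substituting the second reaction function into the first: a_C = 122 + 0.5(272/3 + (1/3)a_C), which gives (5/6)a_C = 502/3 ⇒ a_C = 200.8.
Then a_S = 272/3 + (1/3)·200.8 = 157.6.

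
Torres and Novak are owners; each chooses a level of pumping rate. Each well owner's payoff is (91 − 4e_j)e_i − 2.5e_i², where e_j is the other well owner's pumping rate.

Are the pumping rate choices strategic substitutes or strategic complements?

Torres's payoff is (91 − 4e_N)e_T − 2.5e_T².
∂π/∂e_T = 91 − 4e_N − 5e_T = 0, so e_T = 18.2 − 0.8e_N.
The best-response slope de_T/de_N = −0.8 < 0: the reaction function is downward-sloping, so the choices are strategic substitutes.

strategic substitutes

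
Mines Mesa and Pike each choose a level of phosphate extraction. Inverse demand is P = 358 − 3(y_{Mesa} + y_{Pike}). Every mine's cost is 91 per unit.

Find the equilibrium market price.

Mine Mesa's profit: π = y_{Mesa}(358 − 3(y_{Mesa} + y_{Pike})) − 91y_{Mesa}.
∂π/∂y_{Mesa} = 267 − 6y_{Mesa} − 3y_{Pike} = 0, so y_{Mesa} = 44.5 − 0.5y_{Pike}.
The game is symmetric, so in equilibrium y_{Pike} = y_{Mesa}: the reaction function gives 1.5y_{Mesa} = 44.5, hence y_{Mesa} = 89/3.
Equilibrium price: P = 358 − 3·(178/3) = 180.

180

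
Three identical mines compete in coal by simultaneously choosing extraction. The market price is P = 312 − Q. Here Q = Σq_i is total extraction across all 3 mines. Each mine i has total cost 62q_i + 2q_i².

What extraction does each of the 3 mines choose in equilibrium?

A representative mine's profit is π_i = q_i(312 − Q) − 62q_i − 2q_i², with Q = q_i + Σ_{j≠i} q_j.
First-order condition: 250 − 6q_i − Σ_{j≠i} q_j = 0.
In a symmetric equilibrium every mine chooses the same q, so Σ_{j≠i} q_j = 2q. The condition becomes 250 − 8q = 0, giving q = 250/8 = 31.25.

31.25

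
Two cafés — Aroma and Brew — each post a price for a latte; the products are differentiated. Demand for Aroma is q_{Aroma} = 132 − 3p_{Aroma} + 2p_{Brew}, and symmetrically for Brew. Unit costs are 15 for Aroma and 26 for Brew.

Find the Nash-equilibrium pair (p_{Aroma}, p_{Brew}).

46.3125, 50.4375

Aroma's profit: π = (p_{Aroma} − 15)(132 − 3p_{Aroma} + 2p_{Brew}).
∂π/∂p_{Aroma} = 177 − 6p_{Aroma} + 2p_{Brew} = 0 ⇒ p_{Aroma} = 29.5 + (1/3)p_{Brew}.
Similarly p_{Brew} = 35 + (1/3)p_{Aroma}.
Substituting the second reaction function into the first: p_{Aroma} = 29.5 + (1/3)(35 + (1/3)p_{Aroma}), which gives (8/9)p_{Aroma} = 247/6 ⇒ p_{Aroma} = 46.3125.
Then p_{Brew} = 35 + (1/3)·46.3125 = 50.4375.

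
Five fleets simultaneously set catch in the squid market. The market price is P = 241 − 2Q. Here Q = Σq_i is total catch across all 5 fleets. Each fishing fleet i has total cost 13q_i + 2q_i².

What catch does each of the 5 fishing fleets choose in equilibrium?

14.25

A representative fishing fleet's profit is π_i = q_i(241 − 2Q) − 13q_i − 2q_i², with Q = q_i + Σ_{j≠i} q_j.
First-order condition: 228 − 8q_i − 2Σ_{j≠i} q_j = 0.
In a symmetric equilibrium every fishing fleet chooses the same q, so Σ_{j≠i} q_j = 4q. The condition becomes 228 − 16q = 0, giving q = 228/16 = 14.25.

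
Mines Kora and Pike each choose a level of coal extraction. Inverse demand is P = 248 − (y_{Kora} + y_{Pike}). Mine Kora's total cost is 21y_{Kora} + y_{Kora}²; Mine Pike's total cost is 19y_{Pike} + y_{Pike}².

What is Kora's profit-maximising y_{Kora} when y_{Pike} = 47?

Mine Kora's profit: π = y_{Kora}(248 − (y_{Kora} + y_{Pike})) − 21y_{Kora} − y_{Kora}².
∂π/∂y_{Kora} = 227 − 4y_{Kora} − y_{Pike} = 0, so y_{Kora} = 56.75 − 0.25y_{Pike}.
At y_{Pike} = 47: y_{Kora} = 56.75 − 0.25·47 = 45.

45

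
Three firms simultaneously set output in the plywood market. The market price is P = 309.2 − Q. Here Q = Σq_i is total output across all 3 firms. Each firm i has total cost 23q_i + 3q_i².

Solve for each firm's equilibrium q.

A representative firm's profit is π_i = q_i(309.2 − Q) − 23q_i − 3q_i², with Q = q_i + Σ_{j≠i} q_j.
First-order condition: 286.2 − 8q_i − Σ_{j≠i} q_j = 0.
With identical firms, set every q_j = q: then 286.2 − 8q − 2q = 0, i.e. q = 286.2/10 = 28.62.

28.62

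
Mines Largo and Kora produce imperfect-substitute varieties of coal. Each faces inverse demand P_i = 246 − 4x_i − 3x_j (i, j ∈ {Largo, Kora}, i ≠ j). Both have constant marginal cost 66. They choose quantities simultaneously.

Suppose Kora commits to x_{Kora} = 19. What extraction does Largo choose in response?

Mine Largo's profit: π = x_{Largo}(246 − 4x_{Largo} − 3x_{Kora}) − 66x_{Largo}.
∂π/∂x_{Largo} = 180 − 8x_{Largo} − 3x_{Kora} = 0 ⇒ x_{Largo} = 22.5 − 0.375x_{Kora}.
At x_{Kora} = 19: x_{Largo} = 22.5 − 0.375·19 = 15.375.

15.375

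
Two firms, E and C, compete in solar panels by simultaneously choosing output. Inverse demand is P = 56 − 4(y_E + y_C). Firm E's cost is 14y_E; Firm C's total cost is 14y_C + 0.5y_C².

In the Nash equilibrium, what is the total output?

Firm E's profit: π = y_E(56 − 4(y_E + y_C)) − 14y_E.
∂π/∂y_E = 42 − 8y_E − 4y_C = 0, so y_E = 5.25 − 0.5y_C.
For C: ∂π/∂y_C = 42 − 9y_C − 4y_E = 0 ⇒ y_C = 14/3 − (4/9)y_E.
Substituting the second reaction function into the first: y_E = 5.25 − 0.5(14/3 − (4/9)y_E), which gives (7/9)y_E = 35/12 ⇒ y_E = 3.75.
Then y_C = 14/3 − (4/9)·3.75 = 3.
Total output: 3.75 + 3 = 6.75.

6.75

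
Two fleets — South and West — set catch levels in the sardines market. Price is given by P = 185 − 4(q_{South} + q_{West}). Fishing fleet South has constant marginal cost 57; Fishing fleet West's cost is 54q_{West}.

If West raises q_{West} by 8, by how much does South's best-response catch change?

Fishing fleet South's profit: π = q_{South}(185 − 4(q_{South} + q_{West})) − 57q_{South}.
∂π/∂q_{South} = 128 − 8q_{South} − 4q_{West} = 0, so q_{South} = 16 − 0.5q_{West}.
The reaction-function slope is −0.5, so an 8-unit rise in q_{West} moves q_{South} by −0.5 × 8 = −4. South's best response falls — the actions are strategic substitutes.

-4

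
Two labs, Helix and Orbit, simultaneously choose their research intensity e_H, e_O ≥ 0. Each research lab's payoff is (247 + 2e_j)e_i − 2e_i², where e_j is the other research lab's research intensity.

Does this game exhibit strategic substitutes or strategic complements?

strategic complements

Helix's payoff is (247 + 2e_O)e_H − 2e_H².
∂π/∂e_H = 247 + 2e_O − 4e_H = 0, so e_H = 61.75 + 0.5e_O.
The best-response slope de_H/de_O = 0.5 > 0: the reaction function is upward-sloping, so the choices are strategic complements.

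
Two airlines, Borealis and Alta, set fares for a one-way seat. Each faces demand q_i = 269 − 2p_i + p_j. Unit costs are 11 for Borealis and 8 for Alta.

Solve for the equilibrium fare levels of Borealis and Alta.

96.6, 95.4

Borealis's profit: π = (p_{Borealis} − 11)(269 − 2p_{Borealis} + p_{Alta}).
∂π/∂p_{Borealis} = 291 − 4p_{Borealis} + p_{Alta} = 0 ⇒ p_{Borealis} = 72.75 + 0.25p_{Alta}.
Similarly p_{Alta} = 71.25 + 0.25p_{Borealis}.
Substituting the second reaction function into the first: p_{Borealis} = 72.75 + 0.25(71.25 + 0.25p_{Borealis}), which gives 0.9375p_{Borealis} = 90.5625 ⇒ p_{Borealis} = 96.6.
Then p_{Alta} = 71.25 + 0.25·96.6 = 95.4.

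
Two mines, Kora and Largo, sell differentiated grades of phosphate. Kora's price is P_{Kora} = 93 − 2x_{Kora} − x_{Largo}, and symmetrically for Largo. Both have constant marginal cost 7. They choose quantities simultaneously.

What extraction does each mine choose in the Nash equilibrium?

Mine Kora's profit: π = x_{Kora}(93 − 2x_{Kora} − x_{Largo}) − 7x_{Kora}.
∂π/∂x_{Kora} = 86 − 4x_{Kora} − x_{Largo} = 0 ⇒ x_{Kora} = 21.5 − 0.25x_{Largo}.
By symmetry x_{Largo} = x_{Kora}; substituting into the reaction function, 1.25x_{Kora} = 21.5 and x_{Kora} = 17.2.

17.2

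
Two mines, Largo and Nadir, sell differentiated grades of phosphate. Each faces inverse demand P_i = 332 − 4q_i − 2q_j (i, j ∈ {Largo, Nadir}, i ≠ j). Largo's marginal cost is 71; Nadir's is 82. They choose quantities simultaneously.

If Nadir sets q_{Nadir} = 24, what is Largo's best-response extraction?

26.625

Mine Largo's profit: π = q_{Largo}(332 − 4q_{Largo} − 2q_{Nadir}) − 71q_{Largo}.
∂π/∂q_{Largo} = 261 − 8q_{Largo} − 2q_{Nadir} = 0 ⇒ q_{Largo} = 32.625 − 0.25q_{Nadir}.
At q_{Nadir} = 24: q_{Largo} = 32.625 − 0.25·24 = 26.625.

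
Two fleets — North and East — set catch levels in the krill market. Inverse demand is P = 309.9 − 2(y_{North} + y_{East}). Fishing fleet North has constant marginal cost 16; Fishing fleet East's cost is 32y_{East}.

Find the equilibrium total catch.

95.3

Fishing fleet North's profit: π = y_{North}(309.9 − 2(y_{North} + y_{East})) − 16y_{North}.
∂π/∂y_{North} = 293.9 − 4y_{North} − 2y_{East} = 0, so y_{North} = 73.475 − 0.5y_{East}.
By the same steps for East: y_{East} = 69.475 − 0.5y_{North}.
Plugging y_{East} into North's best response: y_{North} = 73.475 − 0.5(69.475 − 0.5y_{North}) ⇒ 0.75y_{North} = 38.7375, so y_{North} = 51.65.
Then y_{East} = 69.475 − 0.5·51.65 = 43.65.
Total catch: 51.65 + 43.65 = 95.3.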